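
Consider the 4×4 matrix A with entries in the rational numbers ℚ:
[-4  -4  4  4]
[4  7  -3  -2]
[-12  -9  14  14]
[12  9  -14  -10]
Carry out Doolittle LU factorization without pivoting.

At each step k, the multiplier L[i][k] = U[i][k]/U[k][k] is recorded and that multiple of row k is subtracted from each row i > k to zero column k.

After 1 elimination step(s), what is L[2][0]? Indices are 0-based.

L[2][0] = 3

[col 0] pivot -4
  R1 -= -1*R0 → (0, 3, 1, 2)  (L[1][0] := -1)
  R2 -= 3*R0 → (0, 3, 2, 2)  (L[2][0] := 3)
  R3 -= -3*R0 → (0, -3, -2, 2)  (L[3][0] := -3)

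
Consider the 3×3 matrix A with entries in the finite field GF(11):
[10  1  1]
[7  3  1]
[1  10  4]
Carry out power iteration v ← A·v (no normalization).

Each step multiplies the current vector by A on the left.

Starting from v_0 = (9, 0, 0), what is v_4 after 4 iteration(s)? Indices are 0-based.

v_0 = (9, 0, 0).
v_1 = A·v_0 = (2, 8, 9).
v_2 = A·v_1 = (4, 3, 8).
v_3 = A·v_2 = (7, 1, 0).
v_4 = A·v_3 = (5, 8, 6).

v_4 = (5, 8, 6)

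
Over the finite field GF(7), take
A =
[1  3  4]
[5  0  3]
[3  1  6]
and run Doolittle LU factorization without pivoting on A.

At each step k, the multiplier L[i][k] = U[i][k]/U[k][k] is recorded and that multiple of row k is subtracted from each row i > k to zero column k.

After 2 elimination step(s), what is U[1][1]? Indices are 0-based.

Step 1: pivot at (0,0) is 1.
  row1 ← row1 − (5)·row0  ⇒  L[1][0]=5, U row1=(0, 6, 4)
  row2 ← row2 − (3)·row0  ⇒  L[2][0]=3, U row2=(0, 6, 1)
Step 2: pivot at (1,1) is 6.
  row2 ← row2 − (1)·row1  ⇒  L[2][1]=1, U row2=(0, 0, 4)

U[1][1] = 6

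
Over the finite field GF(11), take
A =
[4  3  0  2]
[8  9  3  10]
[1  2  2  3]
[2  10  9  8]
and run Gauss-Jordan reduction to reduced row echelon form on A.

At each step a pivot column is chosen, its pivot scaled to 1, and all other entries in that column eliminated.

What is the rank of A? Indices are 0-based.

step 1: normalize row 0 (÷4) = (1, 9, 0, 6)
  row 1: subtract 8×row0 = (0, 3, 3, 6)
  row 2: subtract 1×row0 = (0, 4, 2, 8)
  row 3: subtract 2×row0 = (0, 3, 9, 7)
step 2: normalize row 1 (÷3) = (0, 1, 1, 2)
  row 0: subtract 9×row1 = (1, 0, 2, 10)
  row 2: subtract 4×row1 = (0, 0, 9, 0)
  row 3: subtract 3×row1 = (0, 0, 6, 1)
step 3: normalize row 2 (÷9) = (0, 0, 1, 0)
  row 0: subtract 2×row2 = (1, 0, 0, 10)
  row 1: subtract 1×row2 = (0, 1, 0, 2)
  row 3: subtract 6×row2 = (0, 0, 0, 1)
step 4: normalize row 3 (÷1) = (0, 0, 0, 1)
  row 0: subtract 10×row3 = (1, 0, 0, 0)
  row 1: subtract 2×row3 = (0, 1, 0, 0)

rank = 4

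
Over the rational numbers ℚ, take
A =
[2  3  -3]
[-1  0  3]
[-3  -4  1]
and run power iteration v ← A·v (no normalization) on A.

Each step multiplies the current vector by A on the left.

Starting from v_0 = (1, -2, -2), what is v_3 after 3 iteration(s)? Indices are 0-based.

v_3 = (-106, 101, 75)

v_0 = (1, -2, -2).
v_1 = A·v_0 = (2, -7, 3).
v_2 = A·v_1 = (-26, 7, 25).
v_3 = A·v_2 = (-106, 101, 75).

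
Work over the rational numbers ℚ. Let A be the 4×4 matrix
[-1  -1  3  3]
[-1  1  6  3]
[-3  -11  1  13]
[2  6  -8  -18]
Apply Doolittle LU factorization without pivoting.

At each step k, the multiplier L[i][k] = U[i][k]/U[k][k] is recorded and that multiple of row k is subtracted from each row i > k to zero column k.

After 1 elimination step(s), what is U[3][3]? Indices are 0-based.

U[3][3] = -12

[col 0] pivot -1
  R1 -= 1*R0 → (0, 2, 3, 0)  (L[1][0] := 1)
  R2 -= 3*R0 → (0, -8, -8, 4)  (L[2][0] := 3)
  R3 -= -2*R0 → (0, 4, -2, -12)  (L[3][0] := -2)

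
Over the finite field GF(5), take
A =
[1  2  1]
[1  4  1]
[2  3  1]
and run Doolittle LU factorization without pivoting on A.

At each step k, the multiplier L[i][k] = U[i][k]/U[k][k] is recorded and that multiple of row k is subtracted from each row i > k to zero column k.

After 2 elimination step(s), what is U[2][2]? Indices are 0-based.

U[2][2] = 4

Step 1: pivot at (0,0) is 1.
  row1 ← row1 − (1)·row0  ⇒  L[1][0]=1, U row1=(0, 2, 0)
  row2 ← row2 − (2)·row0  ⇒  L[2][0]=2, U row2=(0, 4, 4)
Step 2: pivot at (1,1) is 2.
  row2 ← row2 − (2)·row1  ⇒  L[2][1]=2, U row2=(0, 0, 4)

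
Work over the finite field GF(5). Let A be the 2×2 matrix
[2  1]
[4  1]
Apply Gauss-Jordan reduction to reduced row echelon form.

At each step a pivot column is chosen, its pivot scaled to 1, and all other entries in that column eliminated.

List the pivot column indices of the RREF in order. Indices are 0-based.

step 1: normalize row 0 (÷2) = (1, 3)
  row 1: subtract 4×row0 = (0, 4)
step 2: normalize row 1 (÷4) = (0, 1)
  row 0: subtract 3×row1 = (1, 0)

pivot columns: 0, 1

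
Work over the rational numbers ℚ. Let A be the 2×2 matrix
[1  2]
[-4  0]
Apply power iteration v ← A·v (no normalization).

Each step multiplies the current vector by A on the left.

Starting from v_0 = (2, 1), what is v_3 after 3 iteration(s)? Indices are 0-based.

v_0 = (2, 1).
v_1 = A·v_0 = (4, -8).
v_2 = A·v_1 = (-12, -16).
v_3 = A·v_2 = (-44, 48).

v_3 = (-44, 48)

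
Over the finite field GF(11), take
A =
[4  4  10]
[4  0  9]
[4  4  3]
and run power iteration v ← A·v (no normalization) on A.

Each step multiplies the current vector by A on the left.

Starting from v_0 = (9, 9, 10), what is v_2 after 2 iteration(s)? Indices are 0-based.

v_2 = (1, 0, 2)

v_0 = (9, 9, 10).
v_1 = A·v_0 = (7, 5, 3).
v_2 = A·v_1 = (1, 0, 2).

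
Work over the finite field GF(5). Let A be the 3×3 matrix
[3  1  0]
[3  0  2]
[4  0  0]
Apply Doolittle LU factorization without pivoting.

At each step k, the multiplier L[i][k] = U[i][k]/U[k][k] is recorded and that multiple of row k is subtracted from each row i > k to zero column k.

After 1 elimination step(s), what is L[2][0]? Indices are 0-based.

L[2][0] = 3

[col 0] pivot 3
  R1 -= 1*R0 → (0, 4, 2)  (L[1][0] := 1)
  R2 -= 3*R0 → (0, 2, 0)  (L[2][0] := 3)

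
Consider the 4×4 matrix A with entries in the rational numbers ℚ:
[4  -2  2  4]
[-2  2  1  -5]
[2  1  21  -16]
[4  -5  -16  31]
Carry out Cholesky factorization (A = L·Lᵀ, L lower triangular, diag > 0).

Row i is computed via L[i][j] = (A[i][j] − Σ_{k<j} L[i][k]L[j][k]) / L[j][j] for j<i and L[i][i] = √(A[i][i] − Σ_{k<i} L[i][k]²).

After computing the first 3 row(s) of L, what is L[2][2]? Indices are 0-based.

L[2][2] = 4

Step 1: L[0][0] = √(4) = 2.
  L[1][0] = (-2) / L[0][0] = -1.
Step 2: L[1][1] = √(1) = 1.
  L[2][0] = (2) / L[0][0] = 1.
  L[2][1] = (2) / L[1][1] = 2.
Step 3: L[2][2] = √(16) = 4.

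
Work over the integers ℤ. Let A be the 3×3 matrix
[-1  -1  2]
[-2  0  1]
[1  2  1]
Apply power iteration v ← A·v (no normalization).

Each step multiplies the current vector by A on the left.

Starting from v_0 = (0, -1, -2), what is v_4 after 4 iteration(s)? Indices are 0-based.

v_4 = (6, 32, -41)

v_0 = (0, -1, -2).
v_1 = A·v_0 = (-3, -2, -4).
v_2 = A·v_1 = (-3, 2, -11).
v_3 = A·v_2 = (-21, -5, -10).
v_4 = A·v_3 = (6, 32, -41).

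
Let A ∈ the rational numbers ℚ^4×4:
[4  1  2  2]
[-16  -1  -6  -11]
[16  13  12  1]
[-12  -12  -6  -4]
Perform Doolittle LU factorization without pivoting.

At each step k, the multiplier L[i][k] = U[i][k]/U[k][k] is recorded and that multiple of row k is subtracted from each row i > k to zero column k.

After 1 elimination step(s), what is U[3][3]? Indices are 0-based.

k=0: U[0][0]=4
  eliminate (1,0): mult=-4, new row 1: (0, 3, 2, -3); set L[1][0]=-4
  eliminate (2,0): mult=4, new row 2: (0, 9, 4, -7); set L[2][0]=4
  eliminate (3,0): mult=-3, new row 3: (0, -9, 0, 2); set L[3][0]=-3

U[3][3] = 2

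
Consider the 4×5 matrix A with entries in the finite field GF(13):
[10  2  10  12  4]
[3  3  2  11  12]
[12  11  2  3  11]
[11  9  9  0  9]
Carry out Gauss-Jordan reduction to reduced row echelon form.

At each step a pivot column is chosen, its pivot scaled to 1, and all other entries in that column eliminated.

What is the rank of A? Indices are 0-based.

pivot(0,0)=10: scale R0 → (1, 8, 1, 9, 3)
  clear (1,0): R1 −= (3)R0 → (0, 5, 12, 10, 3)
  clear (2,0): R2 −= (12)R0 → (0, 6, 3, 12, 1)
  clear (3,0): R3 −= (11)R0 → (0, 12, 11, 5, 2)
pivot(1,1)=5: scale R1 → (0, 1, 5, 2, 11)
  clear (0,1): R0 −= (8)R1 → (1, 0, 0, 6, 6)
  clear (2,1): R2 −= (6)R1 → (0, 0, 12, 0, 0)
  clear (3,1): R3 −= (12)R1 → (0, 0, 3, 7, 0)
pivot(2,2)=12: scale R2 → (0, 0, 1, 0, 0)
  clear (1,2): R1 −= (5)R2 → (0, 1, 0, 2, 11)
  clear (3,2): R3 −= (3)R2 → (0, 0, 0, 7, 0)
pivot(3,3)=7: scale R3 → (0, 0, 0, 1, 0)
  clear (0,3): R0 −= (6)R3 → (1, 0, 0, 0, 6)
  clear (1,3): R1 −= (2)R3 → (0, 1, 0, 0, 11)

rank = 4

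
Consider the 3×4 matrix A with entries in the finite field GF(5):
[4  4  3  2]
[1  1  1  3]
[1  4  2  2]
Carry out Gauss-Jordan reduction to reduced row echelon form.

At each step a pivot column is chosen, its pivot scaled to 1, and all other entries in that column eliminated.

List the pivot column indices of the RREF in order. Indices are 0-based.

step 1: normalize row 0 (÷4) = (1, 1, 2, 3)
  row 1: subtract 1×row0 = (0, 0, 4, 0)
  row 2: subtract 1×row0 = (0, 3, 0, 4)
step 2: exchange rows 1,2
step 2: normalize row 1 (÷3) = (0, 1, 0, 3)
  row 0: subtract 1×row1 = (1, 0, 2, 0)
step 3: normalize row 2 (÷4) = (0, 0, 1, 0)
  row 0: subtract 2×row2 = (1, 0, 0, 0)

pivot columns: 0, 1, 2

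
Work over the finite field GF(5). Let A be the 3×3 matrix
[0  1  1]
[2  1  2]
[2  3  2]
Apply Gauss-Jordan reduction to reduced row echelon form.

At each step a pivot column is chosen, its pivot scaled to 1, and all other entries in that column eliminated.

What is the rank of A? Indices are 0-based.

rank = 3

pivot(0,0): swap R0↔R1
pivot(0,0)=2: scale R0 → (1, 3, 1)
  clear (2,0): R2 −= (2)R0 → (0, 2, 0)
pivot(1,1)=1: scale R1 → (0, 1, 1)
  clear (0,1): R0 −= (3)R1 → (1, 0, 3)
  clear (2,1): R2 −= (2)R1 → (0, 0, 3)
pivot(2,2)=3: scale R2 → (0, 0, 1)
  clear (0,2): R0 −= (3)R2 → (1, 0, 0)
  clear (1,2): R1 −= (1)R2 → (0, 1, 0)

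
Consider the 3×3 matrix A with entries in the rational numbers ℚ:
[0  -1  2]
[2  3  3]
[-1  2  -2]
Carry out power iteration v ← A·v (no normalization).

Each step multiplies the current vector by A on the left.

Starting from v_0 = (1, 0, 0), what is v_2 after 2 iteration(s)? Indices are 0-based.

v_0 = (1, 0, 0).
v_1 = A·v_0 = (0, 2, -1).
v_2 = A·v_1 = (-4, 3, 6).

v_2 = (-4, 3, 6)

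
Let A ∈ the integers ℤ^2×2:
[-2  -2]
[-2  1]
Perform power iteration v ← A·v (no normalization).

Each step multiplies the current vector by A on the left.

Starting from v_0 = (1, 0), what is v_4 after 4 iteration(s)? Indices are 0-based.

v_0 = (1, 0).
v_1 = A·v_0 = (-2, -2).
v_2 = A·v_1 = (8, 2).
v_3 = A·v_2 = (-20, -14).
v_4 = A·v_3 = (68, 26).

v_4 = (68, 26)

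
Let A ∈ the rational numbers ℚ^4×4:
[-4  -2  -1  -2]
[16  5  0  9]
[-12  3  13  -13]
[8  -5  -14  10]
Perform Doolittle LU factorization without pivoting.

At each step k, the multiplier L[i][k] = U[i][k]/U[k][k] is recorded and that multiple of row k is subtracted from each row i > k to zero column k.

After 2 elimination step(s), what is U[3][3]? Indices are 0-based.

k=0: U[0][0]=-4
  eliminate (1,0): mult=-4, new row 1: (0, -3, -4, 1); set L[1][0]=-4
  eliminate (2,0): mult=3, new row 2: (0, 9, 16, -7); set L[2][0]=3
  eliminate (3,0): mult=-2, new row 3: (0, -9, -16, 6); set L[3][0]=-2
k=1: U[1][1]=-3
  eliminate (2,1): mult=-3, new row 2: (0, 0, 4, -4); set L[2][1]=-3
  eliminate (3,1): mult=3, new row 3: (0, 0, -4, 3); set L[3][1]=3

U[3][3] = 3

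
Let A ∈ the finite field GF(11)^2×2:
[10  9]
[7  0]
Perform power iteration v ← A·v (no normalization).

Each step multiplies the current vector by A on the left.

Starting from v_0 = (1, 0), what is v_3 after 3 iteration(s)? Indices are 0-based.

v_3 = (5, 8)

v_0 = (1, 0).
v_1 = A·v_0 = (10, 7).
v_2 = A·v_1 = (9, 4).
v_3 = A·v_2 = (5, 8).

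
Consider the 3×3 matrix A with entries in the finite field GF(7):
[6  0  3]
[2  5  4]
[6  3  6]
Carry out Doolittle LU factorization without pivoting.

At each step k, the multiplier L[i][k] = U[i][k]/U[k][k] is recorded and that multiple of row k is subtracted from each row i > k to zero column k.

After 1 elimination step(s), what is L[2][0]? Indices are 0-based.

[col 0] pivot 6
  R1 -= 5*R0 → (0, 5, 3)  (L[1][0] := 5)
  R2 -= 1*R0 → (0, 3, 3)  (L[2][0] := 1)

L[2][0] = 1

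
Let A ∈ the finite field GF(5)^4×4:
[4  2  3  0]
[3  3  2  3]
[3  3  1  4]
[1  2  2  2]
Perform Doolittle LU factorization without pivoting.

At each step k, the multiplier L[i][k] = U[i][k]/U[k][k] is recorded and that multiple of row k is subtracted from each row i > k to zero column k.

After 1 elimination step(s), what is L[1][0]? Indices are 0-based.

[col 0] pivot 4
  R1 -= 2*R0 → (0, 4, 1, 3)  (L[1][0] := 2)
  R2 -= 2*R0 → (0, 4, 0, 4)  (L[2][0] := 2)
  R3 -= 4*R0 → (0, 4, 0, 2)  (L[3][0] := 4)

L[1][0] = 2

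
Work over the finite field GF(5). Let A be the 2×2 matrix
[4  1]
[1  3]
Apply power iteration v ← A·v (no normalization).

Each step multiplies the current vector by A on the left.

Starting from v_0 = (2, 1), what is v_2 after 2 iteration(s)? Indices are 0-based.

v_0 = (2, 1).
v_1 = A·v_0 = (4, 0).
v_2 = A·v_1 = (1, 4).

v_2 = (1, 4)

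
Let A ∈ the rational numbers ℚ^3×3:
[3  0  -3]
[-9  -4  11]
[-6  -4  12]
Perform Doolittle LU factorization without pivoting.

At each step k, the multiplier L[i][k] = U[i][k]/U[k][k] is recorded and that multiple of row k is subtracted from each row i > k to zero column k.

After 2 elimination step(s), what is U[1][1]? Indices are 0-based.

[col 0] pivot 3
  R1 -= -3*R0 → (0, -4, 2)  (L[1][0] := -3)
  R2 -= -2*R0 → (0, -4, 6)  (L[2][0] := -2)
[col 1] pivot -4
  R2 -= 1*R1 → (0, 0, 4)  (L[2][1] := 1)

U[1][1] = -4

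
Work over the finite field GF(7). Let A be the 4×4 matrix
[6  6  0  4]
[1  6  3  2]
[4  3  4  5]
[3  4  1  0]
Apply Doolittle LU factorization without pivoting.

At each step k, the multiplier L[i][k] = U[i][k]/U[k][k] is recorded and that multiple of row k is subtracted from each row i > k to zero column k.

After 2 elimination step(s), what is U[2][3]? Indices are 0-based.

Step 1: pivot at (0,0) is 6.
  row1 ← row1 − (6)·row0  ⇒  L[1][0]=6, U row1=(0, 5, 3, 6)
  row2 ← row2 − (3)·row0  ⇒  L[2][0]=3, U row2=(0, 6, 4, 0)
  row3 ← row3 − (4)·row0  ⇒  L[3][0]=4, U row3=(0, 1, 1, 5)
Step 2: pivot at (1,1) is 5.
  row2 ← row2 − (4)·row1  ⇒  L[2][1]=4, U row2=(0, 0, 6, 4)
  row3 ← row3 − (3)·row1  ⇒  L[3][1]=3, U row3=(0, 0, 6, 1)

U[2][3] = 4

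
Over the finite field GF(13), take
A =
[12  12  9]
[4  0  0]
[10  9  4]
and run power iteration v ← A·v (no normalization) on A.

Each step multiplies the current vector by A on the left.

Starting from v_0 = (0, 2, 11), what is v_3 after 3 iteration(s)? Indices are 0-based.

v_0 = (0, 2, 11).
v_1 = A·v_0 = (6, 0, 10).
v_2 = A·v_1 = (6, 11, 9).
v_3 = A·v_2 = (12, 11, 0).

v_3 = (12, 11, 0)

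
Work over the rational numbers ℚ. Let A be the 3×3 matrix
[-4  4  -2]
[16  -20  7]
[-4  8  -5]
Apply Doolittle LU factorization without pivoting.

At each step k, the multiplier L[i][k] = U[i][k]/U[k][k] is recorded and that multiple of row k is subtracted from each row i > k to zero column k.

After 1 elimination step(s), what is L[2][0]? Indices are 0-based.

L[2][0] = 1

[col 0] pivot -4
  R1 -= -4*R0 → (0, -4, -1)  (L[1][0] := -4)
  R2 -= 1*R0 → (0, 4, -3)  (L[2][0] := 1)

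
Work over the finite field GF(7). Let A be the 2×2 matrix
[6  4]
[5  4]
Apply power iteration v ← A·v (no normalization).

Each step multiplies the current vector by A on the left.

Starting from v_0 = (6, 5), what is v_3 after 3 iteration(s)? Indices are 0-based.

v_0 = (6, 5).
v_1 = A·v_0 = (0, 1).
v_2 = A·v_1 = (4, 4).
v_3 = A·v_2 = (5, 1).

v_3 = (5, 1)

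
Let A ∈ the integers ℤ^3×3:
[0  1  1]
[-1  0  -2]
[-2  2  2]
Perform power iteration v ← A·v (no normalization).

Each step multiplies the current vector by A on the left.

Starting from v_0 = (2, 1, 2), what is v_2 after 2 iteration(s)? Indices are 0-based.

v_2 = (-4, -7, -14)

v_0 = (2, 1, 2).
v_1 = A·v_0 = (3, -6, 2).
v_2 = A·v_1 = (-4, -7, -14).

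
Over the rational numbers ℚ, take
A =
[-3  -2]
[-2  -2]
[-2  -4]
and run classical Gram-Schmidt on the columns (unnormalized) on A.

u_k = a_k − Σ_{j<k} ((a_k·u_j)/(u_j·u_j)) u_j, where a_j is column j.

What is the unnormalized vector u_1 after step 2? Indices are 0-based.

u_1 = (20/17, 2/17, -32/17)

Step 1: u_0 = a_0 = (-3, -2, -2).
Step 2: u_1 = a_1 − (18/17)·u_0 = (20/17, 2/17, -32/17).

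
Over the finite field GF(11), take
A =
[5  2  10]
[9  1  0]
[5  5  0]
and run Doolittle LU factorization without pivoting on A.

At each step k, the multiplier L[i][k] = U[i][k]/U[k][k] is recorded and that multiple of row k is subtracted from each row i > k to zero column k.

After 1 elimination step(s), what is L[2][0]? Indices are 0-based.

Step 1: pivot at (0,0) is 5.
  row1 ← row1 − (4)·row0  ⇒  L[1][0]=4, U row1=(0, 4, 4)
  row2 ← row2 − (1)·row0  ⇒  L[2][0]=1, U row2=(0, 3, 1)

L[2][0] = 1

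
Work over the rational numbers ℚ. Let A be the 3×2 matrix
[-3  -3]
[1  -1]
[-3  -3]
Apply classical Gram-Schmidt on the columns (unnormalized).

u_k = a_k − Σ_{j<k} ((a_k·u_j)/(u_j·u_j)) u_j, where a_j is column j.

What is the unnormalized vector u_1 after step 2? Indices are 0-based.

Step 1: u_0 = a_0 = (-3, 1, -3).
Step 2: u_1 = a_1 − (17/19)·u_0 = (-6/19, -36/19, -6/19).

u_1 = (-6/19, -36/19, -6/19)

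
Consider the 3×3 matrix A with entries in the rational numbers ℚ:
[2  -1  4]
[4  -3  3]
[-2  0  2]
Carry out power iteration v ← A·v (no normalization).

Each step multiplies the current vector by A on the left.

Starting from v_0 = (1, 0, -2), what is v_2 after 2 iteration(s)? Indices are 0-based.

v_2 = (-34, -36, 0)

v_0 = (1, 0, -2).
v_1 = A·v_0 = (-6, -2, -6).
v_2 = A·v_1 = (-34, -36, 0).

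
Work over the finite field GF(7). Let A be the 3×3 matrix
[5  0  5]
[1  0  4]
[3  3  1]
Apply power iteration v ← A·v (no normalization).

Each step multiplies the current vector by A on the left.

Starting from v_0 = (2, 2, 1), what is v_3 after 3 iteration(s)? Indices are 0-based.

v_0 = (2, 2, 1).
v_1 = A·v_0 = (1, 6, 6).
v_2 = A·v_1 = (0, 4, 6).
v_3 = A·v_2 = (2, 3, 4).

v_3 = (2, 3, 4)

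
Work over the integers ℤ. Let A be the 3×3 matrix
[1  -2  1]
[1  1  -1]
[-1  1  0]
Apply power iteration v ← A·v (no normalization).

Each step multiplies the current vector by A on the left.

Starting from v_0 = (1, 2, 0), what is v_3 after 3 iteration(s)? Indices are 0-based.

v_3 = (0, -15, 7)

v_0 = (1, 2, 0).
v_1 = A·v_0 = (-3, 3, 1).
v_2 = A·v_1 = (-8, -1, 6).
v_3 = A·v_2 = (0, -15, 7).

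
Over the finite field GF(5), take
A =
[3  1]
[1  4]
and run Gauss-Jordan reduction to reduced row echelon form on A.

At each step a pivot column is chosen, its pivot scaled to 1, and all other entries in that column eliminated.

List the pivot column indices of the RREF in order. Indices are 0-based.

pivot columns: 0, 1

step 1: normalize row 0 (÷3) = (1, 2)
  row 1: subtract 1×row0 = (0, 2)
step 2: normalize row 1 (÷2) = (0, 1)
  row 0: subtract 2×row1 = (1, 0)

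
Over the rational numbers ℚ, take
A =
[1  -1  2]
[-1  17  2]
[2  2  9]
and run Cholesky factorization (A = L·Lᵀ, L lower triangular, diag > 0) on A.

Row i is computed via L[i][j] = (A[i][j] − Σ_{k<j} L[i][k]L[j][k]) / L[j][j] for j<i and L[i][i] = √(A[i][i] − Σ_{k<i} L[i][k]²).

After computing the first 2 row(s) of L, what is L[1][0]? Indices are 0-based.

L[1][0] = -1

Step 1: L[0][0] = √(1) = 1.
  L[1][0] = (-1) / L[0][0] = -1.
Step 2: L[1][1] = √(16) = 4.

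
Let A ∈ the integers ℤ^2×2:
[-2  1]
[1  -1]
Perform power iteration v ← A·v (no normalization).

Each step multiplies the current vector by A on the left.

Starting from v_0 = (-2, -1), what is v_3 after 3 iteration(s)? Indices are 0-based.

v_3 = (18, -11)

v_0 = (-2, -1).
v_1 = A·v_0 = (3, -1).
v_2 = A·v_1 = (-7, 4).
v_3 = A·v_2 = (18, -11).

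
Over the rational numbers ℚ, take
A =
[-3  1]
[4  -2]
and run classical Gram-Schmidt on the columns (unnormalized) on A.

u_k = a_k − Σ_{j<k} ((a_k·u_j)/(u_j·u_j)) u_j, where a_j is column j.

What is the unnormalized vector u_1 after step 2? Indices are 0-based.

u_1 = (-8/25, -6/25)

Step 1: u_0 = a_0 = (-3, 4).
Step 2: u_1 = a_1 − (-11/25)·u_0 = (-8/25, -6/25).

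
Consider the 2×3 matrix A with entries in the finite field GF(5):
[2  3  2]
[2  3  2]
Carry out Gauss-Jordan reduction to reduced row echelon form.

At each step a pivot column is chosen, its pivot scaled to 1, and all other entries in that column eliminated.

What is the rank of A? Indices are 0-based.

rank = 1

[1] R0 /= 2  ⇒  (1, 4, 1)
     R1 -= 2·R0  ⇒  (0, 0, 0)
column 1 empty below row 1
column 2 empty below row 1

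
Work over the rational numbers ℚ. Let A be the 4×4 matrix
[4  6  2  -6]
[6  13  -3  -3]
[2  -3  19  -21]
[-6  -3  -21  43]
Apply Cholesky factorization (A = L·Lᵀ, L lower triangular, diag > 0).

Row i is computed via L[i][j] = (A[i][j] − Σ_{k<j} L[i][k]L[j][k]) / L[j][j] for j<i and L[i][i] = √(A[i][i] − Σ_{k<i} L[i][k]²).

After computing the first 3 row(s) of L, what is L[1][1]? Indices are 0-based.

Step 1: L[0][0] = √(4) = 2.
  L[1][0] = (6) / L[0][0] = 3.
Step 2: L[1][1] = √(4) = 2.
  L[2][0] = (2) / L[0][0] = 1.
  L[2][1] = (-6) / L[1][1] = -3.
Step 3: L[2][2] = √(9) = 3.

L[1][1] = 2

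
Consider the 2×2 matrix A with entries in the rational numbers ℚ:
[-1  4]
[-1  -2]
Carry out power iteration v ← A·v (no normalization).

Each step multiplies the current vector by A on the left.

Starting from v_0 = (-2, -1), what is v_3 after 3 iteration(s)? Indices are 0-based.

v_3 = (-42, -6)

v_0 = (-2, -1).
v_1 = A·v_0 = (-2, 4).
v_2 = A·v_1 = (18, -6).
v_3 = A·v_2 = (-42, -6).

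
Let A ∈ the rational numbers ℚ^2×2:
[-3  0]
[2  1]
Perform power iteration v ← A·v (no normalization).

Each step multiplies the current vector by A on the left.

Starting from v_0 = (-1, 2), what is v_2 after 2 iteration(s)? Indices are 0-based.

v_2 = (-9, 6)

v_0 = (-1, 2).
v_1 = A·v_0 = (3, 0).
v_2 = A·v_1 = (-9, 6).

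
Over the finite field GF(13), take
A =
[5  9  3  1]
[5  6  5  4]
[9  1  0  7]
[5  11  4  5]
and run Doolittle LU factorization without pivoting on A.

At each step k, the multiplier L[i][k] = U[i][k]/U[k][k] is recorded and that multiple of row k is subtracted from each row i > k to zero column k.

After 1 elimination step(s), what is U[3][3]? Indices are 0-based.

Step 1: pivot at (0,0) is 5.
  row1 ← row1 − (1)·row0  ⇒  L[1][0]=1, U row1=(0, 10, 2, 3)
  row2 ← row2 − (7)·row0  ⇒  L[2][0]=7, U row2=(0, 3, 5, 0)
  row3 ← row3 − (1)·row0  ⇒  L[3][0]=1, U row3=(0, 2, 1, 4)

U[3][3] = 4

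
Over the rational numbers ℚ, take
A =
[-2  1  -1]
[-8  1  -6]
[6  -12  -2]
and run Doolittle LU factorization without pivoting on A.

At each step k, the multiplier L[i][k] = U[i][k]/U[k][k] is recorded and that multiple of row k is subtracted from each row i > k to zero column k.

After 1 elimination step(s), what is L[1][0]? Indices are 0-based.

L[1][0] = 4

[col 0] pivot -2
  R1 -= 4*R0 → (0, -3, -2)  (L[1][0] := 4)
  R2 -= -3*R0 → (0, -9, -5)  (L[2][0] := -3)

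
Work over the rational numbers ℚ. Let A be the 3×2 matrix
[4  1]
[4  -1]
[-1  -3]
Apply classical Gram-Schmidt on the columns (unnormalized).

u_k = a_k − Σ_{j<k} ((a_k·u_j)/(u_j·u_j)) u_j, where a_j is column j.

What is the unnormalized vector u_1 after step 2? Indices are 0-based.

u_1 = (7/11, -15/11, -32/11)

Step 1: u_0 = a_0 = (4, 4, -1).
Step 2: u_1 = a_1 − (1/11)·u_0 = (7/11, -15/11, -32/11).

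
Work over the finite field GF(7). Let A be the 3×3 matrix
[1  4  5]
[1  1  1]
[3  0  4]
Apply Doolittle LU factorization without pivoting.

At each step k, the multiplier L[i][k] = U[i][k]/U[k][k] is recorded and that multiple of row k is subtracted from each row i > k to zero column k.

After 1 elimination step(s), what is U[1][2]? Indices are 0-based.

k=0: U[0][0]=1
  eliminate (1,0): mult=1, new row 1: (0, 4, 3); set L[1][0]=1
  eliminate (2,0): mult=3, new row 2: (0, 2, 3); set L[2][0]=3

U[1][2] = 3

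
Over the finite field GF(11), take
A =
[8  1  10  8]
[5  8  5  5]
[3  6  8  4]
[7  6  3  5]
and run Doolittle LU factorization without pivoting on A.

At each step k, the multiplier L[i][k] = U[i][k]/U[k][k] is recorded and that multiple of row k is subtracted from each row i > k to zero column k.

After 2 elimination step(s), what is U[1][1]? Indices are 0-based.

Step 1: pivot at (0,0) is 8.
  row1 ← row1 − (2)·row0  ⇒  L[1][0]=2, U row1=(0, 6, 7, 0)
  row2 ← row2 − (10)·row0  ⇒  L[2][0]=10, U row2=(0, 7, 7, 1)
  row3 ← row3 − (5)·row0  ⇒  L[3][0]=5, U row3=(0, 1, 8, 9)
Step 2: pivot at (1,1) is 6.
  row2 ← row2 − (3)·row1  ⇒  L[2][1]=3, U row2=(0, 0, 8, 1)
  row3 ← row3 − (2)·row1  ⇒  L[3][1]=2, U row3=(0, 0, 5, 9)

U[1][1] = 6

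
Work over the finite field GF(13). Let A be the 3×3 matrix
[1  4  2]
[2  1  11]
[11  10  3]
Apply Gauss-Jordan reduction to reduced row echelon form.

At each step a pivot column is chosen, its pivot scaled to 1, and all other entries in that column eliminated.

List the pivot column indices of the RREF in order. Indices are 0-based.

[1] R0 /= 1  ⇒  (1, 4, 2)
     R1 -= 2·R0  ⇒  (0, 6, 7)
     R2 -= 11·R0  ⇒  (0, 5, 7)
[2] R1 /= 6  ⇒  (0, 1, 12)
     R0 -= 4·R1  ⇒  (1, 0, 6)
     R2 -= 5·R1  ⇒  (0, 0, 12)
[3] R2 /= 12  ⇒  (0, 0, 1)
     R0 -= 6·R2  ⇒  (1, 0, 0)
     R1 -= 12·R2  ⇒  (0, 1, 0)

pivot columns: 0, 1, 2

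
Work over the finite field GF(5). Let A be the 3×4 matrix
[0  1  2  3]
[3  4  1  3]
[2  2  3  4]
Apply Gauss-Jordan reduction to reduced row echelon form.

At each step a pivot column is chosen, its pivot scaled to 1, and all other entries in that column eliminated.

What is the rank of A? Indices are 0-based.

step 1: exchange rows 0,1
step 1: normalize row 0 (÷3) = (1, 3, 2, 1)
  row 2: subtract 2×row0 = (0, 1, 4, 2)
step 2: normalize row 1 (÷1) = (0, 1, 2, 3)
  row 0: subtract 3×row1 = (1, 0, 1, 2)
  row 2: subtract 1×row1 = (0, 0, 2, 4)
step 3: normalize row 2 (÷2) = (0, 0, 1, 2)
  row 0: subtract 1×row2 = (1, 0, 0, 0)
  row 1: subtract 2×row2 = (0, 1, 0, 4)

rank = 3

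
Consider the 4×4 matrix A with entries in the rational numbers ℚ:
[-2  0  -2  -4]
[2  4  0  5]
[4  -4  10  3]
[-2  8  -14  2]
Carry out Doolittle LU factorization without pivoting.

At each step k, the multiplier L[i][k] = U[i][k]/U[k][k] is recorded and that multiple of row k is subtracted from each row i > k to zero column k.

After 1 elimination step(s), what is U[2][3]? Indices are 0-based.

k=0: U[0][0]=-2
  eliminate (1,0): mult=-1, new row 1: (0, 4, -2, 1); set L[1][0]=-1
  eliminate (2,0): mult=-2, new row 2: (0, -4, 6, -5); set L[2][0]=-2
  eliminate (3,0): mult=1, new row 3: (0, 8, -12, 6); set L[3][0]=1

U[2][3] = -5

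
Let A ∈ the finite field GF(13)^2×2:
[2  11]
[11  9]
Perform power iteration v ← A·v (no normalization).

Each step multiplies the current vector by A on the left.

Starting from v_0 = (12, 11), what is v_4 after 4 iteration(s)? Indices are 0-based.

v_0 = (12, 11).
v_1 = A·v_0 = (2, 10).
v_2 = A·v_1 = (10, 8).
v_3 = A·v_2 = (4, 0).
v_4 = A·v_3 = (8, 5).

v_4 = (8, 5)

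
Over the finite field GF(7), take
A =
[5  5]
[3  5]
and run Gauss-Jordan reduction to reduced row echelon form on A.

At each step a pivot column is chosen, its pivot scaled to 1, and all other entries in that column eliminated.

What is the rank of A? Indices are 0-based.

[1] R0 /= 5  ⇒  (1, 1)
     R1 -= 3·R0  ⇒  (0, 2)
[2] R1 /= 2  ⇒  (0, 1)
     R0 -= 1·R1  ⇒  (1, 0)

rank = 2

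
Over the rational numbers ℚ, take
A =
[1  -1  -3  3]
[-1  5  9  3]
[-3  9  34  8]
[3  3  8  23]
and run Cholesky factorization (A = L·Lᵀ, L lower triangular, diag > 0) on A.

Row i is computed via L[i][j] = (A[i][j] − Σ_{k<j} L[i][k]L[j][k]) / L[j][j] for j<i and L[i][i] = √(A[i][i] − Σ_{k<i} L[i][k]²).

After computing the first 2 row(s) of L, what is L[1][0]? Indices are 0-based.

Step 1: L[0][0] = √(1) = 1.
  L[1][0] = (-1) / L[0][0] = -1.
Step 2: L[1][1] = √(4) = 2.

L[1][0] = -1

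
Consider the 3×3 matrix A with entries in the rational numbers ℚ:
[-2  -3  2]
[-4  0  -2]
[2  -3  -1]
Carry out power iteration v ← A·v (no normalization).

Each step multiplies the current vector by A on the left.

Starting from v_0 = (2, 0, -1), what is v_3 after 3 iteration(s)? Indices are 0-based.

v_0 = (2, 0, -1).
v_1 = A·v_0 = (-6, -6, 5).
v_2 = A·v_1 = (40, 14, 1).
v_3 = A·v_2 = (-120, -162, 37).

v_3 = (-120, -162, 37)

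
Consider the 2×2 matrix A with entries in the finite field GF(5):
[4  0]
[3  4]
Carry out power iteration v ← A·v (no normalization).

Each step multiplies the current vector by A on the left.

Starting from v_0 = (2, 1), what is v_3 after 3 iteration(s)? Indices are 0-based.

v_3 = (3, 2)

v_0 = (2, 1).
v_1 = A·v_0 = (3, 0).
v_2 = A·v_1 = (2, 4).
v_3 = A·v_2 = (3, 2).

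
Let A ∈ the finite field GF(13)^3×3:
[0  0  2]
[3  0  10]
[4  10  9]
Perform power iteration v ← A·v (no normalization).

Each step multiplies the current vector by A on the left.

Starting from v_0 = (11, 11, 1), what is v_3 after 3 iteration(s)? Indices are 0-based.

v_3 = (1, 8, 8)

v_0 = (11, 11, 1).
v_1 = A·v_0 = (2, 4, 7).
v_2 = A·v_1 = (1, 11, 7).
v_3 = A·v_2 = (1, 8, 8).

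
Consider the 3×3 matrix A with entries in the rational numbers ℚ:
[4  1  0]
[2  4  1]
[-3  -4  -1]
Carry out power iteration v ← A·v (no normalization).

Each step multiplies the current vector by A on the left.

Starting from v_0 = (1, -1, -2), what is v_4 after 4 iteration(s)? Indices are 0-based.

v_4 = (92, 18, -43)

v_0 = (1, -1, -2).
v_1 = A·v_0 = (3, -4, 3).
v_2 = A·v_1 = (8, -7, 4).
v_3 = A·v_2 = (25, -8, 0).
v_4 = A·v_3 = (92, 18, -43).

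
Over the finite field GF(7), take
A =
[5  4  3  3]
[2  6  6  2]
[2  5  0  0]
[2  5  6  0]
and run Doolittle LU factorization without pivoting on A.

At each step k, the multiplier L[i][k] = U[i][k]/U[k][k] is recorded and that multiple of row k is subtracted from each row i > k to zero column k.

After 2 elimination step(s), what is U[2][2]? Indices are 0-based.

U[2][2] = 4

[col 0] pivot 5
  R1 -= 6*R0 → (0, 3, 2, 5)  (L[1][0] := 6)
  R2 -= 6*R0 → (0, 2, 3, 3)  (L[2][0] := 6)
  R3 -= 6*R0 → (0, 2, 2, 3)  (L[3][0] := 6)
[col 1] pivot 3
  R2 -= 3*R1 → (0, 0, 4, 2)  (L[2][1] := 3)
  R3 -= 3*R1 → (0, 0, 3, 2)  (L[3][1] := 3)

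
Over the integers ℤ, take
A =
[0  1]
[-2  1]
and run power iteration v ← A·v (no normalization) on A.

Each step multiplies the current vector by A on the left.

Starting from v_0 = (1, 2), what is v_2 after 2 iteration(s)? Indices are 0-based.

v_2 = (0, -4)

v_0 = (1, 2).
v_1 = A·v_0 = (2, 0).
v_2 = A·v_1 = (0, -4).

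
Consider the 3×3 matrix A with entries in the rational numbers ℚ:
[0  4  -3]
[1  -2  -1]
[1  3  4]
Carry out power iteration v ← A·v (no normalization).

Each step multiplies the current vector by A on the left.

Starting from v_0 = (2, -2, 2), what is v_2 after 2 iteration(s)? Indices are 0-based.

v_2 = (4, -26, 14)

v_0 = (2, -2, 2).
v_1 = A·v_0 = (-14, 4, 4).
v_2 = A·v_1 = (4, -26, 14).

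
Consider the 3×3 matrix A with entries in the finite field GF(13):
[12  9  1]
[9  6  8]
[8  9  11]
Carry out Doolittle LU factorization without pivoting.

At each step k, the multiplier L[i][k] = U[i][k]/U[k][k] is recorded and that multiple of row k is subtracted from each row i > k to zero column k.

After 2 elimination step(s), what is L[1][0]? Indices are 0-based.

L[1][0] = 4

Step 1: pivot at (0,0) is 12.
  row1 ← row1 − (4)·row0  ⇒  L[1][0]=4, U row1=(0, 9, 4)
  row2 ← row2 − (5)·row0  ⇒  L[2][0]=5, U row2=(0, 3, 6)
Step 2: pivot at (1,1) is 9.
  row2 ← row2 − (9)·row1  ⇒  L[2][1]=9, U row2=(0, 0, 9)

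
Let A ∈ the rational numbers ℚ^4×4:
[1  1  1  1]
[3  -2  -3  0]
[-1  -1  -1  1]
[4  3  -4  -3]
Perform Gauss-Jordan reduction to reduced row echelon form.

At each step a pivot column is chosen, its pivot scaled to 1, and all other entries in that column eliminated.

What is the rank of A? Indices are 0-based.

pivot(0,0)=1: scale R0 → (1, 1, 1, 1)
  clear (1,0): R1 −= (3)R0 → (0, -5, -6, -3)
  clear (2,0): R2 −= (-1)R0 → (0, 0, 0, 2)
  clear (3,0): R3 −= (4)R0 → (0, -1, -8, -7)
pivot(1,1)=-5: scale R1 → (0, 1, 6/5, 3/5)
  clear (0,1): R0 −= (1)R1 → (1, 0, -1/5, 2/5)
  clear (3,1): R3 −= (-1)R1 → (0, 0, -34/5, -32/5)
pivot(2,2): swap R2↔R3
pivot(2,2)=-34/5: scale R2 → (0, 0, 1, 16/17)
  clear (0,2): R0 −= (-1/5)R2 → (1, 0, 0, 10/17)
  clear (1,2): R1 −= (6/5)R2 → (0, 1, 0, -9/17)
pivot(3,3)=2: scale R3 → (0, 0, 0, 1)
  clear (0,3): R0 −= (10/17)R3 → (1, 0, 0, 0)
  clear (1,3): R1 −= (-9/17)R3 → (0, 1, 0, 0)
  clear (2,3): R2 −= (16/17)R3 → (0, 0, 1, 0)

rank = 4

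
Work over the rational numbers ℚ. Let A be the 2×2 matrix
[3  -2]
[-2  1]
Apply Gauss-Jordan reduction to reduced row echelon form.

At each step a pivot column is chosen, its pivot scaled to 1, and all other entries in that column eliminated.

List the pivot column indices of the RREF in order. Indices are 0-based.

pivot columns: 0, 1

step 1: normalize row 0 (÷3) = (1, -2/3)
  row 1: subtract -2×row0 = (0, -1/3)
step 2: normalize row 1 (÷-1/3) = (0, 1)
  row 0: subtract -2/3×row1 = (1, 0)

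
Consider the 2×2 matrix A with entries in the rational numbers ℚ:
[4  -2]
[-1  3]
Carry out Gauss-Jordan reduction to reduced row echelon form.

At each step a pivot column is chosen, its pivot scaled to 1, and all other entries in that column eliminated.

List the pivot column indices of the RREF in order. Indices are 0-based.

pivot columns: 0, 1

pivot(0,0)=4: scale R0 → (1, -1/2)
  clear (1,0): R1 −= (-1)R0 → (0, 5/2)
pivot(1,1)=5/2: scale R1 → (0, 1)
  clear (0,1): R0 −= (-1/2)R1 → (1, 0)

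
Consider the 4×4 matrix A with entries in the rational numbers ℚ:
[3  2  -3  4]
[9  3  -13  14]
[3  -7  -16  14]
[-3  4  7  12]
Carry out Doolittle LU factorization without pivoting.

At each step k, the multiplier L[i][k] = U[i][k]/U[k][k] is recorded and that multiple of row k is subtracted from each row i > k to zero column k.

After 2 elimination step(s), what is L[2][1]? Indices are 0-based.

Step 1: pivot at (0,0) is 3.
  row1 ← row1 − (3)·row0  ⇒  L[1][0]=3, U row1=(0, -3, -4, 2)
  row2 ← row2 − (1)·row0  ⇒  L[2][0]=1, U row2=(0, -9, -13, 10)
  row3 ← row3 − (-1)·row0  ⇒  L[3][0]=-1, U row3=(0, 6, 4, 16)
Step 2: pivot at (1,1) is -3.
  row2 ← row2 − (3)·row1  ⇒  L[2][1]=3, U row2=(0, 0, -1, 4)
  row3 ← row3 − (-2)·row1  ⇒  L[3][1]=-2, U row3=(0, 0, -4, 20)

L[2][1] = 3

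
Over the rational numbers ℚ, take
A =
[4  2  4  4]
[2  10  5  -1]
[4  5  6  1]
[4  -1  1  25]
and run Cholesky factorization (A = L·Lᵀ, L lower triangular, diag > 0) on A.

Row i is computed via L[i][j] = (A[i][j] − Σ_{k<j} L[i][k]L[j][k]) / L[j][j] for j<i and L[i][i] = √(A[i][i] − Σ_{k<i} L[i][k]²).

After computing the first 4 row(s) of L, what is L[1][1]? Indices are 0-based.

L[1][1] = 3

Step 1: L[0][0] = √(4) = 2.
  L[1][0] = (2) / L[0][0] = 1.
Step 2: L[1][1] = √(9) = 3.
  L[2][0] = (4) / L[0][0] = 2.
  L[2][1] = (3) / L[1][1] = 1.
Step 3: L[2][2] = √(1) = 1.
  L[3][0] = (4) / L[0][0] = 2.
  L[3][1] = (-3) / L[1][1] = -1.
  L[3][2] = (-2) / L[2][2] = -2.
Step 4: L[3][3] = √(16) = 4.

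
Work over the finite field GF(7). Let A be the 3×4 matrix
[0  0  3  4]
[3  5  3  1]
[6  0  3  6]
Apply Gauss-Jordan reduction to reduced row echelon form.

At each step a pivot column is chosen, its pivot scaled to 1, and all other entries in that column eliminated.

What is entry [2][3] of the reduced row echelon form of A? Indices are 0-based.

M[2][3] = 6

pivot(0,0): swap R0↔R1
pivot(0,0)=3: scale R0 → (1, 4, 1, 5)
  clear (2,0): R2 −= (6)R0 → (0, 4, 4, 4)
pivot(1,1): swap R1↔R2
pivot(1,1)=4: scale R1 → (0, 1, 1, 1)
  clear (0,1): R0 −= (4)R1 → (1, 0, 4, 1)
pivot(2,2)=3: scale R2 → (0, 0, 1, 6)
  clear (0,2): R0 −= (4)R2 → (1, 0, 0, 5)
  clear (1,2): R1 −= (1)R2 → (0, 1, 0, 2)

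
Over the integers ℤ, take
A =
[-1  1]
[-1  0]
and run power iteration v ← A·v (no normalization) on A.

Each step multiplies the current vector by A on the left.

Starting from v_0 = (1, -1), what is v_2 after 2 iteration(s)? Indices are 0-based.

v_2 = (1, 2)

v_0 = (1, -1).
v_1 = A·v_0 = (-2, -1).
v_2 = A·v_1 = (1, 2).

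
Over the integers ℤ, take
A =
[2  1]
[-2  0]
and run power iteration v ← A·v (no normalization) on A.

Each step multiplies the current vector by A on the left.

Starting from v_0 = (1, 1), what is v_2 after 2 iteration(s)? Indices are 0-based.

v_0 = (1, 1).
v_1 = A·v_0 = (3, -2).
v_2 = A·v_1 = (4, -6).

v_2 = (4, -6)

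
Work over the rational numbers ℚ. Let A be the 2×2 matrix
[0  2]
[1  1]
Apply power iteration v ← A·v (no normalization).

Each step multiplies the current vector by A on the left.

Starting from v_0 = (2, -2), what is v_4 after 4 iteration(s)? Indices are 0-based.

v_4 = (-8, -12)

v_0 = (2, -2).
v_1 = A·v_0 = (-4, 0).
v_2 = A·v_1 = (0, -4).
v_3 = A·v_2 = (-8, -4).
v_4 = A·v_3 = (-8, -12).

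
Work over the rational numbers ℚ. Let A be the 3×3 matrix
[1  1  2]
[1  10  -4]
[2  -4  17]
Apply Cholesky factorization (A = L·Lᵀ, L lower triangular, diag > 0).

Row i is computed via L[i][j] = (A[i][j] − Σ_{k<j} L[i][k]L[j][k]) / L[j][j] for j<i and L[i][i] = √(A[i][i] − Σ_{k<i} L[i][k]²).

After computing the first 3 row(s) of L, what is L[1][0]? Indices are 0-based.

L[1][0] = 1

Step 1: L[0][0] = √(1) = 1.
  L[1][0] = (1) / L[0][0] = 1.
Step 2: L[1][1] = √(9) = 3.
  L[2][0] = (2) / L[0][0] = 2.
  L[2][1] = (-6) / L[1][1] = -2.
Step 3: L[2][2] = √(9) = 3.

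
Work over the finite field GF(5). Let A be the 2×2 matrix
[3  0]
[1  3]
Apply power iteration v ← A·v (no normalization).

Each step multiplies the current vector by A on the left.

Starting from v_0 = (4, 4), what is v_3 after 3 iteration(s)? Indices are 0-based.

v_0 = (4, 4).
v_1 = A·v_0 = (2, 1).
v_2 = A·v_1 = (1, 0).
v_3 = A·v_2 = (3, 1).

v_3 = (3, 1)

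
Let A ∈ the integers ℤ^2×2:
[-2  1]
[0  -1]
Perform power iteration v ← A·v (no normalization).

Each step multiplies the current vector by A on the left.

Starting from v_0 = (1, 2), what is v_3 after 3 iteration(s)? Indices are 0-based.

v_3 = (6, -2)

v_0 = (1, 2).
v_1 = A·v_0 = (0, -2).
v_2 = A·v_1 = (-2, 2).
v_3 = A·v_2 = (6, -2).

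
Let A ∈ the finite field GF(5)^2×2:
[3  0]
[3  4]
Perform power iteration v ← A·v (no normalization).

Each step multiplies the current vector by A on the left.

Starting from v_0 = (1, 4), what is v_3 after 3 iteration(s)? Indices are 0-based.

v_0 = (1, 4).
v_1 = A·v_0 = (3, 4).
v_2 = A·v_1 = (4, 0).
v_3 = A·v_2 = (2, 2).

v_3 = (2, 2)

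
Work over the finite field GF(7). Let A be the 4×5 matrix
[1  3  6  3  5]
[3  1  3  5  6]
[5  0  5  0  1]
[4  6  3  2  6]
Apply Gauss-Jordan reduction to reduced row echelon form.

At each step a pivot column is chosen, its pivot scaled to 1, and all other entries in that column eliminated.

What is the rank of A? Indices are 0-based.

[1] R0 /= 1  ⇒  (1, 3, 6, 3, 5)
     R1 -= 3·R0  ⇒  (0, 6, 6, 3, 5)
     R2 -= 5·R0  ⇒  (0, 6, 3, 6, 4)
     R3 -= 4·R0  ⇒  (0, 1, 0, 4, 0)
[2] R1 /= 6  ⇒  (0, 1, 1, 4, 2)
     R0 -= 3·R1  ⇒  (1, 0, 3, 5, 6)
     R2 -= 6·R1  ⇒  (0, 0, 4, 3, 6)
     R3 -= 1·R1  ⇒  (0, 0, 6, 0, 5)
[3] R2 /= 4  ⇒  (0, 0, 1, 6, 5)
     R0 -= 3·R2  ⇒  (1, 0, 0, 1, 5)
     R1 -= 1·R2  ⇒  (0, 1, 0, 5, 4)
     R3 -= 6·R2  ⇒  (0, 0, 0, 6, 3)
[4] R3 /= 6  ⇒  (0, 0, 0, 1, 4)
     R0 -= 1·R3  ⇒  (1, 0, 0, 0, 1)
     R1 -= 5·R3  ⇒  (0, 1, 0, 0, 5)
     R2 -= 6·R3  ⇒  (0, 0, 1, 0, 2)

rank = 4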